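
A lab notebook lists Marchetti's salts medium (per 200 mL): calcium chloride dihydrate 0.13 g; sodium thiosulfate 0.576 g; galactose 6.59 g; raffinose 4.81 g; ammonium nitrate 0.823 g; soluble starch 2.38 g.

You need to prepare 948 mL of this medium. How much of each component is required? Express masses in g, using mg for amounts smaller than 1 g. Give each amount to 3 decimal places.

calcium chloride dihydrate 616.200 mg; sodium thiosulfate 2.730 g; galactose 31.237 g; raffinose 22.799 g; ammonium nitrate 3.901 g; soluble starch 11.281 g

Ratio of target to recipe volume: 948 / 200 = 4.74.
calcium chloride dihydrate: 0.13 g × (948 mL / 200 mL) = 0.6162 g = 616.200 mg
sodium thiosulfate: 0.576 g × (948 mL / 200 mL) = 2.730 g
galactose: 6.59 g × (948 mL / 200 mL) = 31.237 g
raffinose: 4.81 g × (948 mL / 200 mL) = 22.799 g
ammonium nitrate: 0.823 g × (948 mL / 200 mL) = 3.901 g
soluble starch: 2.38 g × (948 mL / 200 mL) = 11.281 g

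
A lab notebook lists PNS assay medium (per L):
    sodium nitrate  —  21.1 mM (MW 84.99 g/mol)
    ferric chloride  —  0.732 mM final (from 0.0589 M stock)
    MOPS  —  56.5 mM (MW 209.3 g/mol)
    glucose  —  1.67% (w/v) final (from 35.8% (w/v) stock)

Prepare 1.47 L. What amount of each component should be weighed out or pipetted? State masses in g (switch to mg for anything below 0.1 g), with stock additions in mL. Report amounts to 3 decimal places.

sodium nitrate 2.636 g; ferric chloride 18.269 mL; MOPS 17.383 g; glucose 68.573 mL

Working volume: 1.47 L.
sodium nitrate: 21.1 mmol/L × 84.99 g/mol × 1.47 L ÷ 1000 = 2.636 g
ferric chloride: dilute stock: 0.732 mM × 1470 mL ÷ 58.9 mM = 18.269 mL
MOPS: 56.5 mmol/L × 209.3 g/mol × 1.47 L ÷ 1000 = 17.383 g
glucose: V = C2·V2/C1 = 1.67% ÷ 35.8% × 1470 mL = 68.573 mL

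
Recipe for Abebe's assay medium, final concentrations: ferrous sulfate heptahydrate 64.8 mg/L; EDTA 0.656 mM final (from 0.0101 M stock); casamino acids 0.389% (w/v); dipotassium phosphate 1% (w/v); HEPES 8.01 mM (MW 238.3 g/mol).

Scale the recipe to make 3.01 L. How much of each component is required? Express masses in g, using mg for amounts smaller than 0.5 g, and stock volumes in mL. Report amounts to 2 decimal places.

ferrous sulfate heptahydrate 195.05 mg; EDTA 195.50 mL; casamino acids 11.71 g; dipotassium phosphate 30.10 g; HEPES 5.75 g

Scale factor relative to 1 L: 3.01.
ferrous sulfate heptahydrate: 64.8 mg/L × 3.01 L = 195.05 mg
EDTA: dilute stock: 0.656 mM × 3010 mL ÷ 10.1 mM = 195.50 mL
casamino acids: 0.389% w/v = 3.89 g/L → 3.89 × 3.01 L = 11.71 g
dipotassium phosphate: 1 g per 100 mL × 3010 mL ÷ 100 = 30.10 g
HEPES: 8.01 mmol/L × 238.3 g/mol × 3.01 L ÷ 1000 = 5.75 g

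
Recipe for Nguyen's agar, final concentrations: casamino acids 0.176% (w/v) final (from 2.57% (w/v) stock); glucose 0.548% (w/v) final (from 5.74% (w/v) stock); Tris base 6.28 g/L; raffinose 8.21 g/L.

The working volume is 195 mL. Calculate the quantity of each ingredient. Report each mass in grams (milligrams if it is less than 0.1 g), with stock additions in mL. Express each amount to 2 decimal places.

Scale factor relative to 1 L: 0.195.
casamino acids: V = C2·V2/C1 = 0.176% ÷ 2.57% × 195 mL = 13.35 mL
glucose: C1V1 = C2V2 → 0.548% ÷ 5.74% × 195 mL = 18.62 mL
Tris base: 6.28 g/L × 0.195 L = 1.22 g
raffinose: 8.21 g/L × 0.195 L = 1.60 g

casamino acids 13.35 mL; glucose 18.62 mL; Tris base 1.22 g; raffinose 1.60 g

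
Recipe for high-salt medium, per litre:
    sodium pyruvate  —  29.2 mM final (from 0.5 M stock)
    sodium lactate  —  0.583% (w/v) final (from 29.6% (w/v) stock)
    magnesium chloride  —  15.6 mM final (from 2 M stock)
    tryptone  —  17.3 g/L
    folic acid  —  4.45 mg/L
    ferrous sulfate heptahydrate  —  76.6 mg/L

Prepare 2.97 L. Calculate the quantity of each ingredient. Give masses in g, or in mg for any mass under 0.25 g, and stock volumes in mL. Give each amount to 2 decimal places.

sodium pyruvate 173.45 mL; sodium lactate 58.50 mL; magnesium chloride 23.17 mL; tryptone 51.38 g; folic acid 13.22 mg; ferrous sulfate heptahydrate 227.50 mg

Scale factor relative to 1 L: 2.97.
sodium pyruvate: C1V1 = C2V2 → 29.2 mM × 2970 mL ÷ 500 mM = 173.45 mL
sodium lactate: dilute stock: 0.583% ÷ 29.6% × 2970 mL = 58.50 mL
magnesium chloride: C1V1 = C2V2 → 15.6 mM × 2970 mL ÷ 2000 mM = 23.17 mL
tryptone: 17.3 g/L × 2.97 L = 51.38 g
folic acid: 4.45 mg/L × 2.97 L = 13.22 mg
ferrous sulfate heptahydrate: 76.6 mg/L × 2.97 L = 227.50 mg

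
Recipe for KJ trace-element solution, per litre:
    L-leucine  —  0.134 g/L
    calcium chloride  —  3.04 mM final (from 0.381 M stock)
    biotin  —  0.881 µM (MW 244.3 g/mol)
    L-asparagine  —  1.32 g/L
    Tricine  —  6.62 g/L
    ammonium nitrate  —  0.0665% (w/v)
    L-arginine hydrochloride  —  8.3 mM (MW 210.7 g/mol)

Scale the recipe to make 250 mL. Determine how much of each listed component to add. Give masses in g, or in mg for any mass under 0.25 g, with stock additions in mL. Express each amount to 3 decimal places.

L-leucine 33.500 mg; calcium chloride 1.995 mL; biotin 0.054 mg; L-asparagine 0.330 g; Tricine 1.655 g; ammonium nitrate 166.250 mg; L-arginine hydrochloride 0.437 g

Scale factor relative to 1 L: 0.25.
L-leucine: 0.134 g/L × 0.25 L = 0.0335 g = 33.500 mg
calcium chloride: C1V1 = C2V2 → 3.04 mM × 250 mL ÷ 381 mM = 1.995 mL
biotin: 0.881 µmol/L × 244.3 g/mol × 0.25 L ÷ 1000 = 0.054 mg
L-asparagine: 1.32 g/L × 0.25 L = 0.330 g
Tricine: 6.62 g/L × 0.25 L = 1.655 g
ammonium nitrate: 0.0665% w/v = 0.665 g/L → 0.665 × 0.25 L = 0.16625 g = 166.250 mg
L-arginine hydrochloride: 8.3 mmol/L × 210.7 g/mol × 0.25 L ÷ 1000 = 0.437 g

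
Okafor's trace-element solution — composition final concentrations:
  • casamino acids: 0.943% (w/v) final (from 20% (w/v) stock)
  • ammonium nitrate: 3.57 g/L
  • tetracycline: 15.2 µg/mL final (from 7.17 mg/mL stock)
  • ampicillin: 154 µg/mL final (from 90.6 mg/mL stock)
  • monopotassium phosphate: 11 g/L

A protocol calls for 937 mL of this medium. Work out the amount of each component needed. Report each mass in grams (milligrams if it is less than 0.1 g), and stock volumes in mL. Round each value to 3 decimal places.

casamino acids 44.180 mL; ammonium nitrate 3.345 g; tetracycline 1.986 mL; ampicillin 1.593 mL; monopotassium phosphate 10.307 g

Target volume = 937 mL = 0.937 L.
casamino acids: dilute stock: 0.943% ÷ 20% × 937 mL = 44.180 mL
ammonium nitrate: 3.57 g/L × 0.937 L = 3.345 g
tetracycline: V = C2·V2/C1 = 15.2 µg/mL × 937 mL ÷ 7170 µg/mL = 1.986 mL
ampicillin: dilute stock: 154 µg/mL × 937 mL ÷ 90600 µg/mL = 1.593 mL
monopotassium phosphate: 11 g/L × 0.937 L = 10.307 g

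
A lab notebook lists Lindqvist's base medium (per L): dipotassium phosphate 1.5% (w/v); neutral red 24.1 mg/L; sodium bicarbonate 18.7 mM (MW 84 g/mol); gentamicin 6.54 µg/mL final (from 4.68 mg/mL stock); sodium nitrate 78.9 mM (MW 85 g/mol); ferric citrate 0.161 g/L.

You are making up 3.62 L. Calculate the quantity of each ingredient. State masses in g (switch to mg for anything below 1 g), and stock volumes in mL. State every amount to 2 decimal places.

Scale factor relative to 1 L: 3.62.
dipotassium phosphate: 1.5 g per 100 mL × 3620 mL ÷ 100 = 54.30 g
neutral red: 24.1 mg/L × 3.62 L = 87.24 mg
sodium bicarbonate: 18.7 mmol/L × 84 g/mol × 3.62 L ÷ 1000 = 5.69 g
gentamicin: dilute stock: 6.54 µg/mL × 3620 mL ÷ 4680 µg/mL = 5.06 mL
sodium nitrate: 78.9 mmol/L × 85 g/mol × 3.62 L ÷ 1000 = 24.28 g
ferric citrate: 0.161 g/L × 3.62 L = 0.58282 g = 582.82 mg

dipotassium phosphate 54.30 g; neutral red 87.24 mg; sodium bicarbonate 5.69 g; gentamicin 5.06 mL; sodium nitrate 24.28 g; ferric citrate 582.82 mg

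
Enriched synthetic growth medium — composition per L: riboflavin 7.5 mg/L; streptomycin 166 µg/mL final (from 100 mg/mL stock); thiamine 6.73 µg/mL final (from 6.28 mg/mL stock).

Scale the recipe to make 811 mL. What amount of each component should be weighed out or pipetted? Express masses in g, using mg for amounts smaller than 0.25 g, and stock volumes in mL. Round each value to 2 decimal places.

Target volume = 811 mL = 0.811 L.
riboflavin: 7.5 mg/L × 0.811 L = 6.08 mg
streptomycin: C1V1 = C2V2 → 166 µg/mL × 811 mL ÷ 100000 µg/mL = 1.35 mL
thiamine: C1V1 = C2V2 → 6.73 µg/mL × 811 mL ÷ 6280 µg/mL = 0.87 mL

riboflavin 6.08 mg; streptomycin 1.35 mL; thiamine 0.87 mL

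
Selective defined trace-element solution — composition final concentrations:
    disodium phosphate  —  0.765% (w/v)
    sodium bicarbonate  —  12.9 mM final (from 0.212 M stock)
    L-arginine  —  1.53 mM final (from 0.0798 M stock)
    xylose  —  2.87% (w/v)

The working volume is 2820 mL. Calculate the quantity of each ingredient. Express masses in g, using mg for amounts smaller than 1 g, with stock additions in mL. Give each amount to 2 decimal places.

Target volume = 2820 mL = 2.82 L.
disodium phosphate: 0.765 g per 100 mL × 2820 mL ÷ 100 = 21.57 g
sodium bicarbonate: dilute stock: 12.9 mM × 2820 mL ÷ 212 mM = 171.59 mL
L-arginine: C1V1 = C2V2 → 1.53 mM × 2820 mL ÷ 79.8 mM = 54.07 mL
xylose: 2.87 g per 100 mL × 2820 mL ÷ 100 = 80.93 g

disodium phosphate 21.57 g; sodium bicarbonate 171.59 mL; L-arginine 54.07 mL; xylose 80.93 g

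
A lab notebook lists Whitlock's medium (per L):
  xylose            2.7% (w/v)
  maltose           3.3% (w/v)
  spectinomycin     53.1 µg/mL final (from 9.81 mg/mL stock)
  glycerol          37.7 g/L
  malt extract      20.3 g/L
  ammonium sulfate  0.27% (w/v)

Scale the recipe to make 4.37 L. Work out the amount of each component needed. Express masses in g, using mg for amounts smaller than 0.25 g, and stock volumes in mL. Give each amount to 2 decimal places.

xylose 117.99 g; maltose 144.21 g; spectinomycin 23.65 mL; glycerol 164.75 g; malt extract 88.71 g; ammonium sulfate 11.80 g

Scale factor relative to 1 L: 4.37.
xylose: 2.7% w/v = 27 g/L → 27 × 4.37 L = 117.99 g
maltose: 3.3% w/v = 33 g/L → 33 × 4.37 L = 144.21 g
spectinomycin: C1V1 = C2V2 → 53.1 µg/mL × 4370 mL ÷ 9810 µg/mL = 23.65 mL
glycerol: 37.7 g/L × 4.37 L = 164.75 g
malt extract: 20.3 g/L × 4.37 L = 88.71 g
ammonium sulfate: 0.27 g per 100 mL × 4370 mL ÷ 100 = 11.80 g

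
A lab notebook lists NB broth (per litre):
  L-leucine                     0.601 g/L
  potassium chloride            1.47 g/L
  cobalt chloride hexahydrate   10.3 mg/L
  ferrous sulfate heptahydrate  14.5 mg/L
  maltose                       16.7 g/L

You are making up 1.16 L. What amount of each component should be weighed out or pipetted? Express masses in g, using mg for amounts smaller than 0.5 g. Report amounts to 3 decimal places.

L-leucine 0.697 g; potassium chloride 1.705 g; cobalt chloride hexahydrate 11.948 mg; ferrous sulfate heptahydrate 16.820 mg; maltose 19.372 g

Scale factor relative to 1 L: 1.16.
L-leucine: 0.601 g/L × 1.16 L = 0.697 g
potassium chloride: 1.47 g/L × 1.16 L = 1.705 g
cobalt chloride hexahydrate: 10.3 mg/L × 1.16 L = 11.948 mg
ferrous sulfate heptahydrate: 14.5 mg/L × 1.16 L = 16.820 mg
maltose: 16.7 g/L × 1.16 L = 19.372 g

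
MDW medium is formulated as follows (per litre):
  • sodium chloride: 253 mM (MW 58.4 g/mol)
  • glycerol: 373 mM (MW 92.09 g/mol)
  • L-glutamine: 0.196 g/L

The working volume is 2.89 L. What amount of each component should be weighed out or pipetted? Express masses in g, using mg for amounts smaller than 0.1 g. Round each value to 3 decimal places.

Scale factor relative to 1 L: 2.89.
sodium chloride: 253 mmol/L × 58.4 g/mol × 2.89 L ÷ 1000 = 42.700 g
glycerol: 373 mmol/L × 92.09 g/mol × 2.89 L ÷ 1000 = 99.270 g
L-glutamine: 0.196 g/L × 2.89 L = 0.566 g

sodium chloride 42.700 g; glycerol 99.270 g; L-glutamine 0.566 g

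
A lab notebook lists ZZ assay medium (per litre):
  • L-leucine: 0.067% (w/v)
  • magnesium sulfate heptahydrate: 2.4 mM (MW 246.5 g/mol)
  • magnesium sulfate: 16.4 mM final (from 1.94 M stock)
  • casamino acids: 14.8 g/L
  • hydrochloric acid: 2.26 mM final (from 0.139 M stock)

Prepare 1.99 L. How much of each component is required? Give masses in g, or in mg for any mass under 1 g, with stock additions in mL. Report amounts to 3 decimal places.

L-leucine 1.333 g; magnesium sulfate heptahydrate 1.177 g; magnesium sulfate 16.823 mL; casamino acids 29.452 g; hydrochloric acid 32.355 mL

Working volume: 1.99 L.
L-leucine: 0.067 g per 100 mL × 1990 mL ÷ 100 = 1.333 g
magnesium sulfate heptahydrate: 2.4 mmol/L × 246.5 g/mol × 1.99 L ÷ 1000 = 1.177 g
magnesium sulfate: V = C2·V2/C1 = 16.4 mM × 1990 mL ÷ 1940 mM = 16.823 mL
casamino acids: 14.8 g/L × 1.99 L = 29.452 g
hydrochloric acid: C1V1 = C2V2 → 2.26 mM × 1990 mL ÷ 139 mM = 32.355 mL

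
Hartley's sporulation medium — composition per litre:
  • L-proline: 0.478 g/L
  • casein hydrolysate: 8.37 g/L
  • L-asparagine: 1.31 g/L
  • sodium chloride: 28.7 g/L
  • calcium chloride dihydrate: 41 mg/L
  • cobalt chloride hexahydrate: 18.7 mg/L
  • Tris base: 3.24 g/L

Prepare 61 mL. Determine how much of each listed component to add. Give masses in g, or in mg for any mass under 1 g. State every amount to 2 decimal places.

L-proline 29.16 mg; casein hydrolysate 510.57 mg; L-asparagine 79.91 mg; sodium chloride 1.75 g; calcium chloride dihydrate 2.50 mg; cobalt chloride hexahydrate 1.14 mg; Tris base 197.64 mg

Target volume = 61 mL = 0.061 L.
L-proline: 0.478 g/L × 0.061 L = 0.029158 g = 29.16 mg
casein hydrolysate: 8.37 g/L × 0.061 L = 0.51057 g = 510.57 mg
L-asparagine: 1.31 g/L × 0.061 L = 0.07991 g = 79.91 mg
sodium chloride: 28.7 g/L × 0.061 L = 1.75 g
calcium chloride dihydrate: 41 mg/L × 0.061 L = 2.50 mg
cobalt chloride hexahydrate: 18.7 mg/L × 0.061 L = 1.14 mg
Tris base: 3.24 g/L × 0.061 L = 0.19764 g = 197.64 mg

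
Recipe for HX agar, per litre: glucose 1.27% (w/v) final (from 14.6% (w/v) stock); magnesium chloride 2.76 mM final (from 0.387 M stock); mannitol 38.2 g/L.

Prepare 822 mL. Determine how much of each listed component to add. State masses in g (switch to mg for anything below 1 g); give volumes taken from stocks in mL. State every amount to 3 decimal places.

glucose 71.503 mL; magnesium chloride 5.862 mL; mannitol 31.400 g

Working volume: 822 mL = 0.822 L.
glucose: dilute stock: 1.27% ÷ 14.6% × 822 mL = 71.503 mL
magnesium chloride: dilute stock: 2.76 mM × 822 mL ÷ 387 mM = 5.862 mL
mannitol: 38.2 g/L × 0.822 L = 31.400 g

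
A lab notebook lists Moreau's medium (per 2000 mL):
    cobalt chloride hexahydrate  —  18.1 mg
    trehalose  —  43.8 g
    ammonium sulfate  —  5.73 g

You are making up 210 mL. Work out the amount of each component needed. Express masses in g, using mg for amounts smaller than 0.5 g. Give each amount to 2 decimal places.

cobalt chloride hexahydrate 1.90 mg; trehalose 4.60 g; ammonium sulfate 0.60 g

Scale factor = 210 mL / 2000 mL = 0.105.
cobalt chloride hexahydrate: 18.1 mg × (210 mL / 2000 mL) = 1.90 mg
trehalose: 43.8 g × (210 mL / 2000 mL) = 4.60 g
ammonium sulfate: 5.73 g × (210 mL / 2000 mL) = 0.60 g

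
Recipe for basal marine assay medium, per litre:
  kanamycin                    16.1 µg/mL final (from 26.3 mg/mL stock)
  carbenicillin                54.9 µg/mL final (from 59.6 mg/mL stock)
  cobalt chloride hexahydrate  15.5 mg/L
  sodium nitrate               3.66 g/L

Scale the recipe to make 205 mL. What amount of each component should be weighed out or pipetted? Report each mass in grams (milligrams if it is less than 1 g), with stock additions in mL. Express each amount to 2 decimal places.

Target volume = 205 mL = 0.205 L.
kanamycin: V = C2·V2/C1 = 16.1 µg/mL × 205 mL ÷ 26300 µg/mL = 0.13 mL
carbenicillin: V = C2·V2/C1 = 54.9 µg/mL × 205 mL ÷ 59600 µg/mL = 0.19 mL
cobalt chloride hexahydrate: 15.5 mg/L × 0.205 L = 3.18 mg
sodium nitrate: 3.66 g/L × 0.205 L = 0.7503 g = 750.30 mg

kanamycin 0.13 mL; carbenicillin 0.19 mL; cobalt chloride hexahydrate 3.18 mg; sodium nitrate 750.30 mg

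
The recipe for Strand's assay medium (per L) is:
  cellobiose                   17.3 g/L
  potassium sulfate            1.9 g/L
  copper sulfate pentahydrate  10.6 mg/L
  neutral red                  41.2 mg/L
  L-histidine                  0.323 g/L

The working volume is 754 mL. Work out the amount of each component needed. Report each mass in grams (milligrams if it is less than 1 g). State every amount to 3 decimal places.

cellobiose 13.044 g; potassium sulfate 1.433 g; copper sulfate pentahydrate 7.992 mg; neutral red 31.065 mg; L-histidine 243.542 mg

Working volume: 754 mL = 0.754 L.
cellobiose: 17.3 g/L × 0.754 L = 13.044 g
potassium sulfate: 1.9 g/L × 0.754 L = 1.433 g
copper sulfate pentahydrate: 10.6 mg/L × 0.754 L = 7.992 mg
neutral red: 41.2 mg/L × 0.754 L = 31.065 mg
L-histidine: 0.323 g/L × 0.754 L = 0.243542 g = 243.542 mg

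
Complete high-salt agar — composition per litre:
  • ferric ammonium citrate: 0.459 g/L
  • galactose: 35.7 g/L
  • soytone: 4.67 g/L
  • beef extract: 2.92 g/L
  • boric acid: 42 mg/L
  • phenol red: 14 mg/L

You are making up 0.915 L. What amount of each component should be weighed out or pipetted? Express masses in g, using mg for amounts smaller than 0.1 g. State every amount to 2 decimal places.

Scale factor relative to 1 L: 0.915.
ferric ammonium citrate: 0.459 g/L × 0.915 L = 0.42 g
galactose: 35.7 g/L × 0.915 L = 32.67 g
soytone: 4.67 g/L × 0.915 L = 4.27 g
beef extract: 2.92 g/L × 0.915 L = 2.67 g
boric acid: 42 mg/L × 0.915 L = 38.43 mg
phenol red: 14 mg/L × 0.915 L = 12.81 mg

ferric ammonium citrate 0.42 g; galactose 32.67 g; soytone 4.27 g; beef extract 2.67 g; boric acid 38.43 mg; phenol red 12.81 mg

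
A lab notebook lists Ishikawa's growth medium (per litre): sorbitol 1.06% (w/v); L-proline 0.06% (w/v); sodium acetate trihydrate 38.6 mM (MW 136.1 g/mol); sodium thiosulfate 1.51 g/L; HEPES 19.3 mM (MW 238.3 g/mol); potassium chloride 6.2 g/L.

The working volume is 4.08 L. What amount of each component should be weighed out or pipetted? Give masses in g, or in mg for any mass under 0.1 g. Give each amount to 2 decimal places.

Working volume: 4.08 L.
sorbitol: 1.06 g per 100 mL × 4080 mL ÷ 100 = 43.25 g
L-proline: 0.06 g per 100 mL × 4080 mL ÷ 100 = 2.45 g
sodium acetate trihydrate: 38.6 mmol/L × 136.1 g/mol × 4.08 L ÷ 1000 = 21.43 g
sodium thiosulfate: 1.51 g/L × 4.08 L = 6.16 g
HEPES: 19.3 mmol/L × 238.3 g/mol × 4.08 L ÷ 1000 = 18.76 g
potassium chloride: 6.2 g/L × 4.08 L = 25.30 g

sorbitol 43.25 g; L-proline 2.45 g; sodium acetate trihydrate 21.43 g; sodium thiosulfate 6.16 g; HEPES 18.76 g; potassium chloride 25.30 g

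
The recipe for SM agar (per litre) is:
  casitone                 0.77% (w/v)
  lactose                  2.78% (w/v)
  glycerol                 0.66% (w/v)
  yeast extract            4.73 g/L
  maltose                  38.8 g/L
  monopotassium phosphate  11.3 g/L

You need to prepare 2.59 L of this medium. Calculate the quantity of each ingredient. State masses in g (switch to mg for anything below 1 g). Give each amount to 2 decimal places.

casitone 19.94 g; lactose 72.00 g; glycerol 17.09 g; yeast extract 12.25 g; maltose 100.49 g; monopotassium phosphate 29.27 g

Scale factor relative to 1 L: 2.59.
casitone: 0.77 g per 100 mL × 2590 mL ÷ 100 = 19.94 g
lactose: 2.78 g per 100 mL × 2590 mL ÷ 100 = 72.00 g
glycerol: 0.66 g per 100 mL × 2590 mL ÷ 100 = 17.09 g
yeast extract: 4.73 g/L × 2.59 L = 12.25 g
maltose: 38.8 g/L × 2.59 L = 100.49 g
monopotassium phosphate: 11.3 g/L × 2.59 L = 29.27 g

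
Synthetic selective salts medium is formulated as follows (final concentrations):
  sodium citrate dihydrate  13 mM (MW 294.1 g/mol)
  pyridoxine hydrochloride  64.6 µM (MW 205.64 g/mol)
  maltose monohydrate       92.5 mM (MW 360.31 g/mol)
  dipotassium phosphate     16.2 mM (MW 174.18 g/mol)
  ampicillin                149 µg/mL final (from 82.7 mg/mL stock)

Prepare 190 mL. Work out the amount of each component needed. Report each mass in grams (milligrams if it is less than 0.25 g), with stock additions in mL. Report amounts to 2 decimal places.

sodium citrate dihydrate 0.73 g; pyridoxine hydrochloride 2.52 mg; maltose monohydrate 6.33 g; dipotassium phosphate 0.54 g; ampicillin 0.34 mL

Working volume: 190 mL = 0.19 L.
sodium citrate dihydrate: 13 mmol/L × 294.1 g/mol × 0.19 L ÷ 1000 = 0.73 g
pyridoxine hydrochloride: 64.6 µmol/L × 205.64 g/mol × 0.19 L ÷ 1000 = 2.52 mg
maltose monohydrate: 92.5 mmol/L × 360.31 g/mol × 0.19 L ÷ 1000 = 6.33 g
dipotassium phosphate: 16.2 mmol/L × 174.18 g/mol × 0.19 L ÷ 1000 = 0.54 g
ampicillin: V = C2·V2/C1 = 149 µg/mL × 190 mL ÷ 82700 µg/mL = 0.34 mL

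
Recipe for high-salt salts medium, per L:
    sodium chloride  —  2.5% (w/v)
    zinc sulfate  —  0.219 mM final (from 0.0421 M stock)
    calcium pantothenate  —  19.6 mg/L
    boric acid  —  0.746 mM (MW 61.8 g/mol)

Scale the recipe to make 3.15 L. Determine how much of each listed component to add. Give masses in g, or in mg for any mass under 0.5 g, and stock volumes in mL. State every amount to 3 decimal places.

Working volume: 3.15 L.
sodium chloride: 2.5% w/v = 25 g/L → 25 × 3.15 L = 78.750 g
zinc sulfate: C1V1 = C2V2 → 0.219 mM × 3150 mL ÷ 42.1 mM = 16.386 mL
calcium pantothenate: 19.6 mg/L × 3.15 L = 61.740 mg
boric acid: 0.746 mmol/L × 61.8 mg/mmol × 3.15 L = 145.224 mg

sodium chloride 78.750 g; zinc sulfate 16.386 mL; calcium pantothenate 61.740 mg; boric acid 145.224 mg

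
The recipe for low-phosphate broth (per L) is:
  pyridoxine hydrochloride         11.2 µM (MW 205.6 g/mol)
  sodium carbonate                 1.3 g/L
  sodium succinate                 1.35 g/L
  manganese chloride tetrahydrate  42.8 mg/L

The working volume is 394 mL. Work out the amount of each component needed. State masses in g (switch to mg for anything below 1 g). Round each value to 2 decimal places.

pyridoxine hydrochloride 0.91 mg; sodium carbonate 512.20 mg; sodium succinate 531.90 mg; manganese chloride tetrahydrate 16.86 mg

Working volume: 394 mL = 0.394 L.
pyridoxine hydrochloride: 11.2 µmol/L × 205.6 g/mol × 0.394 L ÷ 1000 = 0.91 mg
sodium carbonate: 1.3 g/L × 0.394 L = 0.5122 g = 512.20 mg
sodium succinate: 1.35 g/L × 0.394 L = 0.5319 g = 531.90 mg
manganese chloride tetrahydrate: 42.8 mg/L × 0.394 L = 16.86 mg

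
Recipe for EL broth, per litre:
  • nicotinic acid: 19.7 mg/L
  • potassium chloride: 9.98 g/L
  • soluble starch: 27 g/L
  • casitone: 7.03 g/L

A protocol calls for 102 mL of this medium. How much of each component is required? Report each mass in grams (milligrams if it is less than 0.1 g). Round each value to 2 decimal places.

nicotinic acid 2.01 mg; potassium chloride 1.02 g; soluble starch 2.75 g; casitone 0.72 g

Target volume = 102 mL = 0.102 L.
nicotinic acid: 19.7 mg/L × 0.102 L = 2.01 mg
potassium chloride: 9.98 g/L × 0.102 L = 1.02 g
soluble starch: 27 g/L × 0.102 L = 2.75 g
casitone: 7.03 g/L × 0.102 L = 0.72 g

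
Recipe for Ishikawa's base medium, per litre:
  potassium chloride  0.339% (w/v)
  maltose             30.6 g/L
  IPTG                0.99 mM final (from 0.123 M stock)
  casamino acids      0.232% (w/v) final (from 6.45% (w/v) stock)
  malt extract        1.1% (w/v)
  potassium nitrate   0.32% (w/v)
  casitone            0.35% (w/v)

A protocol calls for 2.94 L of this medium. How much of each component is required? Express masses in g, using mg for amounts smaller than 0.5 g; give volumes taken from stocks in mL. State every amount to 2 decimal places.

potassium chloride 9.97 g; maltose 89.96 g; IPTG 23.66 mL; casamino acids 105.75 mL; malt extract 32.34 g; potassium nitrate 9.41 g; casitone 10.29 g

Working volume: 2.94 L.
potassium chloride: 0.339% w/v = 3.39 g/L → 3.39 × 2.94 L = 9.97 g
maltose: 30.6 g/L × 2.94 L = 89.96 g
IPTG: V = C2·V2/C1 = 0.99 mM × 2940 mL ÷ 123 mM = 23.66 mL
casamino acids: V = C2·V2/C1 = 0.232% ÷ 6.45% × 2940 mL = 105.75 mL
malt extract: 1.1% w/v = 11 g/L → 11 × 2.94 L = 32.34 g
potassium nitrate: 0.32 g per 100 mL × 2940 mL ÷ 100 = 9.41 g
casitone: 0.35% w/v = 3.5 g/L → 3.5 × 2.94 L = 10.29 g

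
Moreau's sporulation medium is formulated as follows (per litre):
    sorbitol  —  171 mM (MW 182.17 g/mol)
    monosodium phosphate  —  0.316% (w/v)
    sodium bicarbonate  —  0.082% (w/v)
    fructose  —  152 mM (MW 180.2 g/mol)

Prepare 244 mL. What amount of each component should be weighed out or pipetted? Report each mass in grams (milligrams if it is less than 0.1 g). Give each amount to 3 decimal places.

sorbitol 7.601 g; monosodium phosphate 0.771 g; sodium bicarbonate 0.200 g; fructose 6.683 g

Target volume = 244 mL = 0.244 L.
sorbitol: 171 mmol/L × 182.17 g/mol × 0.244 L ÷ 1000 = 7.601 g
monosodium phosphate: 0.316% w/v = 3.16 g/L → 3.16 × 0.244 L = 0.771 g
sodium bicarbonate: 0.082 g per 100 mL × 244 mL ÷ 100 = 0.200 g
fructose: 152 mmol/L × 180.2 g/mol × 0.244 L ÷ 1000 = 6.683 g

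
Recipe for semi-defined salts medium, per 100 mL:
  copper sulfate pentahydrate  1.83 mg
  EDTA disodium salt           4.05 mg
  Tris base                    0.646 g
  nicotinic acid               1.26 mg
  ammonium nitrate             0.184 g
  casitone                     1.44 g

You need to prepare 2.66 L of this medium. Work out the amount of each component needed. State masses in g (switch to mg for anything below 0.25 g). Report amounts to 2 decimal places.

Ratio of target to recipe volume: 2660 / 100 = 26.6.
copper sulfate pentahydrate: 1.83 mg × (2660 mL / 100 mL) = 48.68 mg
EDTA disodium salt: 4.05 mg × (2660 mL / 100 mL) = 107.73 mg
Tris base: 0.646 g × (2660 mL / 100 mL) = 17.18 g
nicotinic acid: 1.26 mg × (2660 mL / 100 mL) = 33.52 mg
ammonium nitrate: 0.184 g × (2660 mL / 100 mL) = 4.89 g
casitone: 1.44 g × (2660 mL / 100 mL) = 38.30 g

copper sulfate pentahydrate 48.68 mg; EDTA disodium salt 107.73 mg; Tris base 17.18 g; nicotinic acid 33.52 mg; ammonium nitrate 4.89 g; casitone 38.30 g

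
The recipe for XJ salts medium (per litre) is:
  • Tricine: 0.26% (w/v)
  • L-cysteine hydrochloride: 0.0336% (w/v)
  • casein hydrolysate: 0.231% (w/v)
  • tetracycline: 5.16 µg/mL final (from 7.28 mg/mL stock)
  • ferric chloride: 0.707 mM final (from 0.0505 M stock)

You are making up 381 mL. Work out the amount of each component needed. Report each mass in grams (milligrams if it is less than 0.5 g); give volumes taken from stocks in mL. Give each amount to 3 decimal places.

Tricine 0.991 g; L-cysteine hydrochloride 128.016 mg; casein hydrolysate 0.880 g; tetracycline 0.270 mL; ferric chloride 5.334 mL

Target volume = 381 mL = 0.381 L.
Tricine: 0.26 g per 100 mL × 381 mL ÷ 100 = 0.991 g
L-cysteine hydrochloride: 0.0336 g per 100 mL × 381 mL ÷ 100 = 0.128016 g = 128.016 mg
casein hydrolysate: 0.231% w/v = 2.31 g/L → 2.31 × 0.381 L = 0.880 g
tetracycline: V = C2·V2/C1 = 5.16 µg/mL × 381 mL ÷ 7280 µg/mL = 0.270 mL
ferric chloride: dilute stock: 0.707 mM × 381 mL ÷ 50.5 mM = 5.334 mL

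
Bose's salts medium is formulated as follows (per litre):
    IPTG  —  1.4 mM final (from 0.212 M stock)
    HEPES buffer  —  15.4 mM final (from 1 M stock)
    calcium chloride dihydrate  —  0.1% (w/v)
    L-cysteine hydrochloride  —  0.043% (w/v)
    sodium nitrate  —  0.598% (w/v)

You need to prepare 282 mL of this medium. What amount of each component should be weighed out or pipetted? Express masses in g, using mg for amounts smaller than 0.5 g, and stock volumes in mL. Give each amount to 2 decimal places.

Scale factor relative to 1 L: 0.282.
IPTG: dilute stock: 1.4 mM × 282 mL ÷ 212 mM = 1.86 mL
HEPES buffer: dilute stock: 15.4 mM × 282 mL ÷ 1000 mM = 4.34 mL
calcium chloride dihydrate: 0.1 g per 100 mL × 282 mL ÷ 100 = 0.282 g = 282.00 mg
L-cysteine hydrochloride: 0.043 g per 100 mL × 282 mL ÷ 100 = 0.12126 g = 121.26 mg
sodium nitrate: 0.598% w/v = 5.98 g/L → 5.98 × 0.282 L = 1.69 g

IPTG 1.86 mL; HEPES buffer 4.34 mL; calcium chloride dihydrate 282.00 mg; L-cysteine hydrochloride 121.26 mg; sodium nitrate 1.69 g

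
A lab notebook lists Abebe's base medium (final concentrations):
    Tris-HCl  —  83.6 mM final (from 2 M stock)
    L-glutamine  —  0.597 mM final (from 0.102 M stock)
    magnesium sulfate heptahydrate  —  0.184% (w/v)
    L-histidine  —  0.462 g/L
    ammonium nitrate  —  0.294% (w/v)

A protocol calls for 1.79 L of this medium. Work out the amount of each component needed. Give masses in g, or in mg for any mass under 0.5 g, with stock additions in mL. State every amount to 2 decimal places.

Scale factor relative to 1 L: 1.79.
Tris-HCl: V = C2·V2/C1 = 83.6 mM × 1790 mL ÷ 2000 mM = 74.82 mL
L-glutamine: dilute stock: 0.597 mM × 1790 mL ÷ 102 mM = 10.48 mL
magnesium sulfate heptahydrate: 0.184 g per 100 mL × 1790 mL ÷ 100 = 3.29 g
L-histidine: 0.462 g/L × 1.79 L = 0.83 g
ammonium nitrate: 0.294% w/v = 2.94 g/L → 2.94 × 1.79 L = 5.26 g

Tris-HCl 74.82 mL; L-glutamine 10.48 mL; magnesium sulfate heptahydrate 3.29 g; L-histidine 0.83 g; ammonium nitrate 5.26 g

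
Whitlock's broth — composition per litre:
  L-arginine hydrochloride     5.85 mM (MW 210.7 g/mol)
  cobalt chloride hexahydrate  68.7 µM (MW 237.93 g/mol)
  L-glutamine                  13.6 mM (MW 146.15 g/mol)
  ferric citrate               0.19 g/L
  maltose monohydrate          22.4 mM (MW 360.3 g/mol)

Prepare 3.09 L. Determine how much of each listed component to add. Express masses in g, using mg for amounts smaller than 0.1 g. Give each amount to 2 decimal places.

L-arginine hydrochloride 3.81 g; cobalt chloride hexahydrate 50.51 mg; L-glutamine 6.14 g; ferric citrate 0.59 g; maltose monohydrate 24.94 g

Working volume: 3.09 L.
L-arginine hydrochloride: 5.85 mmol/L × 210.7 g/mol × 3.09 L ÷ 1000 = 3.81 g
cobalt chloride hexahydrate: 68.7 µmol/L × 237.93 g/mol × 3.09 L ÷ 1000 = 50.51 mg
L-glutamine: 13.6 mmol/L × 146.15 g/mol × 3.09 L ÷ 1000 = 6.14 g
ferric citrate: 0.19 g/L × 3.09 L = 0.59 g
maltose monohydrate: 22.4 mmol/L × 360.3 g/mol × 3.09 L ÷ 1000 = 24.94 g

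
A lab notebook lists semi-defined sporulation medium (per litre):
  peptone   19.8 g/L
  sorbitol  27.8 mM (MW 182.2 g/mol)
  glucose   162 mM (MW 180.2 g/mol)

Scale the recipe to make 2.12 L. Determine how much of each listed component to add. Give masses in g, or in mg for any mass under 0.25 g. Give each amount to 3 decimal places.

peptone 41.976 g; sorbitol 10.738 g; glucose 61.888 g

Scale factor relative to 1 L: 2.12.
peptone: 19.8 g/L × 2.12 L = 41.976 g
sorbitol: 27.8 mmol/L × 182.2 g/mol × 2.12 L ÷ 1000 = 10.738 g
glucose: 162 mmol/L × 180.2 g/mol × 2.12 L ÷ 1000 = 61.888 g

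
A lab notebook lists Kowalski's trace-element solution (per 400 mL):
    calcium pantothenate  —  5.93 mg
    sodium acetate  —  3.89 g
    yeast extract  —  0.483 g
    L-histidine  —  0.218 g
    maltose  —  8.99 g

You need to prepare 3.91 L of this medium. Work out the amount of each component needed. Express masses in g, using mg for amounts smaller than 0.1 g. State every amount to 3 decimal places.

Scale factor = 3910 mL / 400 mL = 9.775.
calcium pantothenate: 5.93 mg × (3910 mL / 400 mL) = 57.966 mg
sodium acetate: 3.89 g × (3910 mL / 400 mL) = 38.025 g
yeast extract: 0.483 g × (3910 mL / 400 mL) = 4.721 g
L-histidine: 0.218 g × (3910 mL / 400 mL) = 2.131 g
maltose: 8.99 g × (3910 mL / 400 mL) = 87.877 g

calcium pantothenate 57.966 mg; sodium acetate 38.025 g; yeast extract 4.721 g; L-histidine 2.131 g; maltose 87.877 g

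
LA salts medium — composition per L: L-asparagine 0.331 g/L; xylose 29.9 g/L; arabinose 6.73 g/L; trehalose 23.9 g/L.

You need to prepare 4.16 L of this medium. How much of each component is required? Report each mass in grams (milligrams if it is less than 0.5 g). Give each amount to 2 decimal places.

L-asparagine 1.38 g; xylose 124.38 g; arabinose 28.00 g; trehalose 99.42 g

Working volume: 4.16 L.
L-asparagine: 0.331 g/L × 4.16 L = 1.38 g
xylose: 29.9 g/L × 4.16 L = 124.38 g
arabinose: 6.73 g/L × 4.16 L = 28.00 g
trehalose: 23.9 g/L × 4.16 L = 99.42 g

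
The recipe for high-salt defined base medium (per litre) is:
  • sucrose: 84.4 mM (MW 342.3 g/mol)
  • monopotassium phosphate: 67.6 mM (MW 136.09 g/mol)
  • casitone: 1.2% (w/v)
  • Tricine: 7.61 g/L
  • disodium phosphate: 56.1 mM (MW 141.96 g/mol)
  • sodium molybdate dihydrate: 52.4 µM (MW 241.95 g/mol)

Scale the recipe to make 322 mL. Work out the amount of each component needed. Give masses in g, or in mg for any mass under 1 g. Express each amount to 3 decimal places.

Working volume: 322 mL = 0.322 L.
sucrose: 84.4 mmol/L × 342.3 g/mol × 0.322 L ÷ 1000 = 9.303 g
monopotassium phosphate: 67.6 mmol/L × 136.09 g/mol × 0.322 L ÷ 1000 = 2.962 g
casitone: 1.2% w/v = 12 g/L → 12 × 0.322 L = 3.864 g
Tricine: 7.61 g/L × 0.322 L = 2.450 g
disodium phosphate: 56.1 mmol/L × 141.96 g/mol × 0.322 L ÷ 1000 = 2.564 g
sodium molybdate dihydrate: 52.4 µmol/L × 241.95 g/mol × 0.322 L ÷ 1000 = 4.082 mg

sucrose 9.303 g; monopotassium phosphate 2.962 g; casitone 3.864 g; Tricine 2.450 g; disodium phosphate 2.564 g; sodium molybdate dihydrate 4.082 mg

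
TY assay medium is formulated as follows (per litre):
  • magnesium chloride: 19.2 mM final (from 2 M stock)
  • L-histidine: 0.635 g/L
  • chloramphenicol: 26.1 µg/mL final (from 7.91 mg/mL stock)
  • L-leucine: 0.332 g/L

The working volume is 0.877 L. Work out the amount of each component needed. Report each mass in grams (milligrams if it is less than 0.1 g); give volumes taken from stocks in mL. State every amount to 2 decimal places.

magnesium chloride 8.42 mL; L-histidine 0.56 g; chloramphenicol 2.89 mL; L-leucine 0.29 g

Scale factor relative to 1 L: 0.877.
magnesium chloride: C1V1 = C2V2 → 19.2 mM × 877 mL ÷ 2000 mM = 8.42 mL
L-histidine: 0.635 g/L × 0.877 L = 0.56 g
chloramphenicol: dilute stock: 26.1 µg/mL × 877 mL ÷ 7910 µg/mL = 2.89 mL
L-leucine: 0.332 g/L × 0.877 L = 0.29 g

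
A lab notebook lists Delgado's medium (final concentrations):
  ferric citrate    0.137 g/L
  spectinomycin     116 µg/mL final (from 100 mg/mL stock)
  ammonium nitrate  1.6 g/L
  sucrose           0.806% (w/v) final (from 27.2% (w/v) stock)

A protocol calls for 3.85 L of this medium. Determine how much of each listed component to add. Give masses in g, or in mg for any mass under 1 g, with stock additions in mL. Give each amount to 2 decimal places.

ferric citrate 527.45 mg; spectinomycin 4.47 mL; ammonium nitrate 6.16 g; sucrose 114.08 mL

Scale factor relative to 1 L: 3.85.
ferric citrate: 0.137 g/L × 3.85 L = 0.52745 g = 527.45 mg
spectinomycin: V = C2·V2/C1 = 116 µg/mL × 3850 mL ÷ 100000 µg/mL = 4.47 mL
ammonium nitrate: 1.6 g/L × 3.85 L = 6.16 g
sucrose: V = C2·V2/C1 = 0.806% ÷ 27.2% × 3850 mL = 114.08 mL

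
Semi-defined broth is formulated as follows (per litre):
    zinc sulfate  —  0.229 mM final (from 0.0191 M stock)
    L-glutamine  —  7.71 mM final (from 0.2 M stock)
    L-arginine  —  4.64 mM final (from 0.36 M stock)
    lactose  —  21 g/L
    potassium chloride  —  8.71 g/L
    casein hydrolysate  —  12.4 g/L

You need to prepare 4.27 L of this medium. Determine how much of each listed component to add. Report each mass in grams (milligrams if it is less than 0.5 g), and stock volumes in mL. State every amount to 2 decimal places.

zinc sulfate 51.20 mL; L-glutamine 164.61 mL; L-arginine 55.04 mL; lactose 89.67 g; potassium chloride 37.19 g; casein hydrolysate 52.95 g

Scale factor relative to 1 L: 4.27.
zinc sulfate: C1V1 = C2V2 → 0.229 mM × 4270 mL ÷ 19.1 mM = 51.20 mL
L-glutamine: V = C2·V2/C1 = 7.71 mM × 4270 mL ÷ 200 mM = 164.61 mL
L-arginine: dilute stock: 4.64 mM × 4270 mL ÷ 360 mM = 55.04 mL
lactose: 21 g/L × 4.27 L = 89.67 g
potassium chloride: 8.71 g/L × 4.27 L = 37.19 g
casein hydrolysate: 12.4 g/L × 4.27 L = 52.95 g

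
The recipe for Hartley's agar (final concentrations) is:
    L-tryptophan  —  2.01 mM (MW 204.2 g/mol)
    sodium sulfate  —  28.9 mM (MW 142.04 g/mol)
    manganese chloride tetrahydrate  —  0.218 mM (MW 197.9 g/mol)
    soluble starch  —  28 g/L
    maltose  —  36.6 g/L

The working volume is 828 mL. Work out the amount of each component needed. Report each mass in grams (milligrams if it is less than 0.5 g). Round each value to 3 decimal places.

Target volume = 828 mL = 0.828 L.
L-tryptophan: 2.01 mmol/L × 204.2 mg/mmol × 0.828 L = 339.846 mg
sodium sulfate: 28.9 mmol/L × 142.04 g/mol × 0.828 L ÷ 1000 = 3.399 g
manganese chloride tetrahydrate: 0.218 mmol/L × 197.9 mg/mmol × 0.828 L = 35.722 mg
soluble starch: 28 g/L × 0.828 L = 23.184 g
maltose: 36.6 g/L × 0.828 L = 30.305 g

L-tryptophan 339.846 mg; sodium sulfate 3.399 g; manganese chloride tetrahydrate 35.722 mg; soluble starch 23.184 g; maltose 30.305 g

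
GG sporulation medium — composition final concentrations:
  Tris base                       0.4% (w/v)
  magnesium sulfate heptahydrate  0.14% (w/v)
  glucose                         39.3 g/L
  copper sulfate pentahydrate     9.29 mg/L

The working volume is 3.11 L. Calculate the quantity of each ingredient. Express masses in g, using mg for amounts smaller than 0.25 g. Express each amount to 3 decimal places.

Working volume: 3.11 L.
Tris base: 0.4 g per 100 mL × 3110 mL ÷ 100 = 12.440 g
magnesium sulfate heptahydrate: 0.14 g per 100 mL × 3110 mL ÷ 100 = 4.354 g
glucose: 39.3 g/L × 3.11 L = 122.223 g
copper sulfate pentahydrate: 9.29 mg/L × 3.11 L = 28.892 mg

Tris base 12.440 g; magnesium sulfate heptahydrate 4.354 g; glucose 122.223 g; copper sulfate pentahydrate 28.892 mg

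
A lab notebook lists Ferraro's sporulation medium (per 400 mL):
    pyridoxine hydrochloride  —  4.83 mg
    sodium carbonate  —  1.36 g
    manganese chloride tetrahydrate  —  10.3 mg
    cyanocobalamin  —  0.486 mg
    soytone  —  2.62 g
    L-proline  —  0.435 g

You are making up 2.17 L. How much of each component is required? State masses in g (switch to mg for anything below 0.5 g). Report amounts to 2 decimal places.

Ratio of target to recipe volume: 2170 / 400 = 5.425.
pyridoxine hydrochloride: 4.83 mg × (2170 mL / 400 mL) = 26.20 mg
sodium carbonate: 1.36 g × (2170 mL / 400 mL) = 7.38 g
manganese chloride tetrahydrate: 10.3 mg × (2170 mL / 400 mL) = 55.88 mg
cyanocobalamin: 0.486 mg × (2170 mL / 400 mL) = 2.64 mg
soytone: 2.62 g × (2170 mL / 400 mL) = 14.21 g
L-proline: 0.435 g × (2170 mL / 400 mL) = 2.36 g

pyridoxine hydrochloride 26.20 mg; sodium carbonate 7.38 g; manganese chloride tetrahydrate 55.88 mg; cyanocobalamin 2.64 mg; soytone 14.21 g; L-proline 2.36 g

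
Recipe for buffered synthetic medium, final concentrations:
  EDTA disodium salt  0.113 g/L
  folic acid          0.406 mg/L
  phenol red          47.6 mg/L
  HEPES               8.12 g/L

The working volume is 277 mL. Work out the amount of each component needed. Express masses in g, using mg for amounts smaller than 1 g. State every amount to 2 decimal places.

EDTA disodium salt 31.30 mg; folic acid 0.11 mg; phenol red 13.19 mg; HEPES 2.25 g

Target volume = 277 mL = 0.277 L.
EDTA disodium salt: 0.113 g/L × 0.277 L = 0.031301 g = 31.30 mg
folic acid: 0.406 mg/L × 0.277 L = 0.11 mg
phenol red: 47.6 mg/L × 0.277 L = 13.19 mg
HEPES: 8.12 g/L × 0.277 L = 2.25 g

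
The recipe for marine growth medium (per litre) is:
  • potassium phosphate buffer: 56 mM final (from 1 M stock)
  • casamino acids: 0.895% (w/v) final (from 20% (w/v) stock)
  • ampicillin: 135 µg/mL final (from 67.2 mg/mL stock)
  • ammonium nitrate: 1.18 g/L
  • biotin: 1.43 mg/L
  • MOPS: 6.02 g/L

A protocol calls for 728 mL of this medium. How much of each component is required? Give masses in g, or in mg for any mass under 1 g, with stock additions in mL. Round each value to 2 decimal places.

potassium phosphate buffer 40.77 mL; casamino acids 32.58 mL; ampicillin 1.46 mL; ammonium nitrate 859.04 mg; biotin 1.04 mg; MOPS 4.38 g

Working volume: 728 mL = 0.728 L.
potassium phosphate buffer: dilute stock: 56 mM × 728 mL ÷ 1000 mM = 40.77 mL
casamino acids: V = C2·V2/C1 = 0.895% ÷ 20% × 728 mL = 32.58 mL
ampicillin: V = C2·V2/C1 = 135 µg/mL × 728 mL ÷ 67200 µg/mL = 1.46 mL
ammonium nitrate: 1.18 g/L × 0.728 L = 0.85904 g = 859.04 mg
biotin: 1.43 mg/L × 0.728 L = 1.04 mg
MOPS: 6.02 g/L × 0.728 L = 4.38 g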